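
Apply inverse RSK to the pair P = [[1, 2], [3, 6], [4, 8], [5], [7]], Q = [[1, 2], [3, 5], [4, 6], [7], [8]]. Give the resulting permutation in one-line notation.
7 8 5 1 6 4 3 2

Reverse RSK: for i = n, n-1, ..., 1, locate i in Q, remove the corresponding corner cell from P, and reverse-bump its entry up through P; the value ejected from row 1 is w(i).

So w = 7 8 5 1 6 4 3 2.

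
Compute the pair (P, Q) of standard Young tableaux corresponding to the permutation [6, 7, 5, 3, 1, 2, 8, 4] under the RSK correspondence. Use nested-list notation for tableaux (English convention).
P = [[1, 2, 4], [3, 7, 8], [5], [6]], Q = [[1, 2, 7], [3, 6, 8], [4], [5]]

Insert each entry of the permutation into P by Schensted row insertion, recording in Q the position of each new cell.

Insert 6: appended to row 1. P = [[6]].
Insert 7: appended to row 1. P = [[6, 7]].
Insert 5: 5 bumps 6 from row 1; 6 starts row 2. P = [[5, 7], [6]].
Insert 3: 3 bumps 5 from row 1; 5 bumps 6 from row 2; 6 starts row 3. P = [[3, 7], [5], [6]].
Insert 1: 1 bumps 3 from row 1; 3 bumps 5 from row 2; 5 bumps 6 from row 3; 6 starts row 4. P = [[1, 7], [3], [5], [6]].
Insert 2: 2 bumps 7 from row 1; 7 appends to row 2. P = [[1, 2], [3, 7], [5], [6]].
Insert 8: appended to row 1. P = [[1, 2, 8], [3, 7], [5], [6]].
Insert 4: 4 bumps 8 from row 1; 8 appends to row 2. P = [[1, 2, 4], [3, 7, 8], [5], [6]].

So P = [[1, 2, 4], [3, 7, 8], [5], [6]], Q = [[1, 2, 7], [3, 6, 8], [4], [5]].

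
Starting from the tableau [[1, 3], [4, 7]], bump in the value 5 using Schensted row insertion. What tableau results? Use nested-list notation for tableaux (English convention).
[[1, 3, 5], [4, 7]]

5 is larger than every entry of row 1, so it is appended to row 1. The new tableau is [[1, 3, 5], [4, 7]].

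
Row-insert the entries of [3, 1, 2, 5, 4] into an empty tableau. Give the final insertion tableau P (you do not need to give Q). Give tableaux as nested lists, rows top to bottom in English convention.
P = [[1, 2, 4], [3, 5]]

Insert 3: appended to row 1. P = [[3]].
Insert 1: 1 bumps 3 from row 1; 3 starts row 2. P = [[1], [3]].
Insert 2: appended to row 1. P = [[1, 2], [3]].
Insert 5: appended to row 1. P = [[1, 2, 5], [3]].
Insert 4: 4 bumps 5 from row 1; 5 appends to row 2. P = [[1, 2, 4], [3, 5]].

So P = [[1, 2, 4], [3, 5]].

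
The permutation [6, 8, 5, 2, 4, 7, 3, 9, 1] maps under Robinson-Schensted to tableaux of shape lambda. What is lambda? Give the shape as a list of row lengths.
Row-insert each entry into an empty tableau.

After inserting 6: P = [[6]].
After inserting 8: P = [[6, 8]].
After inserting 5: P = [[5, 8], [6]].
After inserting 2: P = [[2, 8], [5], [6]].
After inserting 4: P = [[2, 4], [5, 8], [6]].
After inserting 7: P = [[2, 4, 7], [5, 8], [6]].
After inserting 3: P = [[2, 3, 7], [4, 8], [5], [6]].
After inserting 9: P = [[2, 3, 7, 9], [4, 8], [5], [6]].
After inserting 1: P = [[1, 3, 7, 9], [2, 8], [4], [5], [6]].

The final insertion tableau P = [[1, 3, 7, 9], [2, 8], [4], [5], [6]] has shape [4, 2, 1, 1, 1].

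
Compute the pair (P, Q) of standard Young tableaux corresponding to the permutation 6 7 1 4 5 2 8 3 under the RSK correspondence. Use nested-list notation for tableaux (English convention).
P = [[1, 2, 3, 8], [4, 5], [6, 7]], Q = [[1, 2, 5, 7], [3, 4], [6, 8]]

Insert each entry of the permutation into P by Schensted row insertion, recording in Q the position of each new cell.

Insert 6: appended to row 1. P = [[6]].
Insert 7: appended to row 1. P = [[6, 7]].
Insert 1: 1 bumps 6 from row 1; 6 starts row 2. P = [[1, 7], [6]].
Insert 4: 4 bumps 7 from row 1; 7 appends to row 2. P = [[1, 4], [6, 7]].
Insert 5: appended to row 1. P = [[1, 4, 5], [6, 7]].
Insert 2: 2 bumps 4 from row 1; 4 bumps 6 from row 2; 6 starts row 3. P = [[1, 2, 5], [4, 7], [6]].
Insert 8: appended to row 1. P = [[1, 2, 5, 8], [4, 7], [6]].
Insert 3: 3 bumps 5 from row 1; 5 bumps 7 from row 2; 7 appends to row 3. P = [[1, 2, 3, 8], [4, 5], [6, 7]].

So P = [[1, 2, 3, 8], [4, 5], [6, 7]], Q = [[1, 2, 5, 7], [3, 4], [6, 8]].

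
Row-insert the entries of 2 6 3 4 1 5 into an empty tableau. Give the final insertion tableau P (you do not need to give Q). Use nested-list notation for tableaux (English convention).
Insert 2: appended to row 1. P = [[2]].
Insert 6: appended to row 1. P = [[2, 6]].
Insert 3: 3 bumps 6 from row 1; 6 starts row 2. P = [[2, 3], [6]].
Insert 4: appended to row 1. P = [[2, 3, 4], [6]].
Insert 1: 1 bumps 2 from row 1; 2 bumps 6 from row 2; 6 starts row 3. P = [[1, 3, 4], [2], [6]].
Insert 5: appended to row 1. P = [[1, 3, 4, 5], [2], [6]].

So P = [[1, 3, 4, 5], [2], [6]].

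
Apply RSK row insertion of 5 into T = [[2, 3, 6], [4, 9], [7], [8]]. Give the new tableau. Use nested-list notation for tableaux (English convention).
In row 1, 5 replaces 6 (the leftmost entry greater than 5); 6 is bumped to row 2. In row 2, 6 replaces 9 (the leftmost entry greater than 6); 9 is bumped to row 3. 9 is appended to row 3. The new tableau is [[2, 3, 5], [4, 6], [7, 9], [8]].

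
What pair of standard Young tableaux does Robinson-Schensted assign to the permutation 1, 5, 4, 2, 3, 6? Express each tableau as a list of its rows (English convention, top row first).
P = [[1, 2, 3, 6], [4], [5]], Q = [[1, 2, 5, 6], [3], [4]]

Insert each entry of the permutation into P by Schensted row insertion, recording in Q the position of each new cell.

Insert 1: appended to row 1. P = [[1]].
Insert 5: appended to row 1. P = [[1, 5]].
Insert 4: 4 bumps 5 from row 1; 5 starts row 2. P = [[1, 4], [5]].
Insert 2: 2 bumps 4 from row 1; 4 bumps 5 from row 2; 5 starts row 3. P = [[1, 2], [4], [5]].
Insert 3: appended to row 1. P = [[1, 2, 3], [4], [5]].
Insert 6: appended to row 1. P = [[1, 2, 3, 6], [4], [5]].

So P = [[1, 2, 3, 6], [4], [5]], Q = [[1, 2, 5, 6], [3], [4]].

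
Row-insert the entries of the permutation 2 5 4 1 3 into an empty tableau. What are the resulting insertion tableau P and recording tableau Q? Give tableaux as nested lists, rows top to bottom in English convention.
P = [[1, 3], [2, 4], [5]], Q = [[1, 2], [3, 5], [4]]

Insert each entry of the permutation into P by Schensted row insertion, recording in Q the position of each new cell.

Insert 2: appended to row 1. P = [[2]], Q = [[1]].
Insert 5: appended to row 1. P = [[2, 5]], Q = [[1, 2]].
Insert 4: 4 bumps 5 from row 1; 5 starts row 2. P = [[2, 4], [5]], Q = [[1, 2], [3]].
Insert 1: 1 bumps 2 from row 1; 2 bumps 5 from row 2; 5 starts row 3. P = [[1, 4], [2], [5]], Q = [[1, 2], [3], [4]].
Insert 3: 3 bumps 4 from row 1; 4 appends to row 2. P = [[1, 3], [2, 4], [5]], Q = [[1, 2], [3, 5], [4]].

So P = [[1, 3], [2, 4], [5]], Q = [[1, 2], [3, 5], [4]].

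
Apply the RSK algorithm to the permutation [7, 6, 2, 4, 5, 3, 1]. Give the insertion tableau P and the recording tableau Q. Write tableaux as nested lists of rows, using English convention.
P = [[1, 3, 5], [2], [4], [6], [7]], Q = [[1, 4, 5], [2], [3], [6], [7]]

Insert each entry of the permutation into P by Schensted row insertion, recording in Q the position of each new cell.

Insert 7: appended to row 1. P = [[7]], Q = [[1]].
Insert 6: 6 bumps 7 from row 1; 7 starts row 2. P = [[6], [7]], Q = [[1], [2]].
Insert 2: 2 bumps 6 from row 1; 6 bumps 7 from row 2; 7 starts row 3. P = [[2], [6], [7]], Q = [[1], [2], [3]].
Insert 4: appended to row 1. P = [[2, 4], [6], [7]], Q = [[1, 4], [2], [3]].
Insert 5: appended to row 1. P = [[2, 4, 5], [6], [7]], Q = [[1, 4, 5], [2], [3]].
Insert 3: 3 bumps 4 from row 1; 4 bumps 6 from row 2; 6 bumps 7 from row 3; 7 starts row 4. P = [[2, 3, 5], [4], [6], [7]], Q = [[1, 4, 5], [2], [3], [6]].
Insert 1: 1 bumps 2 from row 1; 2 bumps 4 from row 2; 4 bumps 6 from row 3; 6 bumps 7 from row 4; 7 starts row 5. P = [[1, 3, 5], [2], [4], [6], [7]], Q = [[1, 4, 5], [2], [3], [6], [7]].

So P = [[1, 3, 5], [2], [4], [6], [7]], Q = [[1, 4, 5], [2], [3], [6], [7]].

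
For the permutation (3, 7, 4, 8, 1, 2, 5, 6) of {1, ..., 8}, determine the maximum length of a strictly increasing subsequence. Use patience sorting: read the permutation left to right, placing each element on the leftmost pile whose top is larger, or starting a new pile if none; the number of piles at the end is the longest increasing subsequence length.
3: new pile. tops = [3]
7: new pile. tops = [3, 7]
4: onto pile 2 (replacing 7). tops = [3, 4]
8: new pile. tops = [3, 4, 8]
1: onto pile 1 (replacing 3). tops = [1, 4, 8]
2: onto pile 2 (replacing 4). tops = [1, 2, 8]
5: onto pile 3 (replacing 8). tops = [1, 2, 5]
6: new pile. tops = [1, 2, 5, 6]

4 piles, so the longest increasing subsequence has length 4.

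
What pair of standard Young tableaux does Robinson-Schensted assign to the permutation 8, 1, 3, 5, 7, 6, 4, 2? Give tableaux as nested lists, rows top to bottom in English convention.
Insert each entry of the permutation into P by Schensted row insertion, recording in Q the position of each new cell.

Insert 8: appended to row 1. P = [[8]].
Insert 1: 1 bumps 8 from row 1; 8 starts row 2. P = [[1], [8]].
Insert 3: appended to row 1. P = [[1, 3], [8]].
Insert 5: appended to row 1. P = [[1, 3, 5], [8]].
Insert 7: appended to row 1. P = [[1, 3, 5, 7], [8]].
Insert 6: 6 bumps 7 from row 1; 7 bumps 8 from row 2; 8 starts row 3. P = [[1, 3, 5, 6], [7], [8]].
Insert 4: 4 bumps 5 from row 1; 5 bumps 7 from row 2; 7 bumps 8 from row 3; 8 starts row 4. P = [[1, 3, 4, 6], [5], [7], [8]].
Insert 2: 2 bumps 3 from row 1; 3 bumps 5 from row 2; 5 bumps 7 from row 3; 7 bumps 8 from row 4; 8 starts row 5. P = [[1, 2, 4, 6], [3], [5], [7], [8]].

So P = [[1, 2, 4, 6], [3], [5], [7], [8]], Q = [[1, 3, 4, 5], [2], [6], [7], [8]].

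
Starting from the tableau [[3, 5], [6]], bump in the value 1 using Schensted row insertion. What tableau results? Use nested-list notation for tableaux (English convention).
[[1, 5], [3], [6]]

In row 1, 1 replaces 3 (the leftmost entry greater than 1); 3 is bumped to row 2. In row 2, 3 replaces 6 (the leftmost entry greater than 3); 6 is bumped to row 3. 6 starts a new row 3. The new tableau is [[1, 5], [3], [6]].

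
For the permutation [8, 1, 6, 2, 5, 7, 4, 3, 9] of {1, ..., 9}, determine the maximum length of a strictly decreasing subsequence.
5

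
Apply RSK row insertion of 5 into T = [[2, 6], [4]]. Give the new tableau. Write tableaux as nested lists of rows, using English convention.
[[2, 5], [4, 6]]

In row 1, 5 replaces 6 (the leftmost entry greater than 5); 6 is bumped to row 2. 6 is appended to row 2. The new tableau is [[2, 5], [4, 6]].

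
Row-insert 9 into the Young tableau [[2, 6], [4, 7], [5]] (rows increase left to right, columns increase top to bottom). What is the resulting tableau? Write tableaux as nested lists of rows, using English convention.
9 is larger than every entry of row 1, so it is appended to row 1. The new tableau is [[2, 6, 9], [4, 7], [5]].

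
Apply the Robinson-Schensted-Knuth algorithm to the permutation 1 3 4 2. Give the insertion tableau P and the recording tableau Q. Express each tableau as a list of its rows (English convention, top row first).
Insert each entry of the permutation into P by Schensted row insertion, recording in Q the position of each new cell.

Insert 1: appended to row 1. P = [[1]], Q = [[1]].
Insert 3: appended to row 1. P = [[1, 3]], Q = [[1, 2]].
Insert 4: appended to row 1. P = [[1, 3, 4]], Q = [[1, 2, 3]].
Insert 2: 2 bumps 3 from row 1; 3 starts row 2. P = [[1, 2, 4], [3]], Q = [[1, 2, 3], [4]].

So P = [[1, 2, 4], [3]], Q = [[1, 2, 3], [4]].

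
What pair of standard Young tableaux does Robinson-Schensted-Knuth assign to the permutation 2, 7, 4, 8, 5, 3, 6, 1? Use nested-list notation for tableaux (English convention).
Insert each entry of the permutation into P by Schensted row insertion, recording in Q the position of each new cell.

After inserting 2: P = [[2]].
After inserting 7: P = [[2, 7]].
After inserting 4: P = [[2, 4], [7]].
After inserting 8: P = [[2, 4, 8], [7]].
After inserting 5: P = [[2, 4, 5], [7, 8]].
After inserting 3: P = [[2, 3, 5], [4, 8], [7]].
After inserting 6: P = [[2, 3, 5, 6], [4, 8], [7]].
After inserting 1: P = [[1, 3, 5, 6], [2, 8], [4], [7]].

So P = [[1, 3, 5, 6], [2, 8], [4], [7]], Q = [[1, 2, 4, 7], [3, 5], [6], [8]].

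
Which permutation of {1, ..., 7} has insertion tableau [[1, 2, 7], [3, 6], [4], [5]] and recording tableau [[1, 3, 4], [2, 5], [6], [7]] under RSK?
Reverse the RSK construction: for i from n down to 1, find the cell of Q containing i, remove the entry at that cell from P, and reverse-bump it up through P; the value ejected from row 1 is w(i).

Step i=7: Q has 7 at row 4, column 1; remove 5 from row 4 of P and reverse-bump: 5 enters row 3 and ejects 4; 4 enters row 2 and ejects 3; 3 enters row 1 and ejects 2. So w(7) = 2. P is now [[1, 3, 7], [4, 6], [5]].
Step i=6: Q has 6 at row 3, column 1; remove 5 from row 3 of P and reverse-bump: 5 enters row 2 and ejects 4; 4 enters row 1 and ejects 3. So w(6) = 3. P is now [[1, 4, 7], [5, 6]].
Step i=5: Q has 5 at row 2, column 2; remove 6 from row 2 of P and reverse-bump: 6 enters row 1 and ejects 4. So w(5) = 4. P is now [[1, 6, 7], [5]].
Step i=4: Q has 4 at row 1, column 3; remove that cell from P, ejecting 7. So w(4) = 7. P is now [[1, 6], [5]].
Step i=3: Q has 3 at row 1, column 2; remove that cell from P, ejecting 6. So w(3) = 6. P is now [[1], [5]].
Step i=2: Q has 2 at row 2, column 1; remove 5 from row 2 of P and reverse-bump: 5 enters row 1 and ejects 1. So w(2) = 1. P is now [[5]].
Step i=1: Q has 1 at row 1, column 1; remove that cell from P, ejecting 5. So w(1) = 5. P is now [].

So w = 5 1 6 7 4 3 2.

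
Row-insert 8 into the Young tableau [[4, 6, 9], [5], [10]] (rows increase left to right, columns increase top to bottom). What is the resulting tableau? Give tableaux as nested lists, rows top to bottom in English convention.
[[4, 6, 8], [5, 9], [10]]

In row 1, 8 replaces 9 (the leftmost entry greater than 8); 9 is bumped to row 2. 9 is appended to row 2. The new tableau is [[4, 6, 8], [5, 9], [10]].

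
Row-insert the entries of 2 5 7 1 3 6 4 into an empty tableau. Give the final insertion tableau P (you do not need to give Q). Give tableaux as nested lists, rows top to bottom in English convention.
Insert 2: appended to row 1. P = [[2]].
Insert 5: appended to row 1. P = [[2, 5]].
Insert 7: appended to row 1. P = [[2, 5, 7]].
Insert 1: 1 bumps 2 from row 1; 2 starts row 2. P = [[1, 5, 7], [2]].
Insert 3: 3 bumps 5 from row 1; 5 appends to row 2. P = [[1, 3, 7], [2, 5]].
Insert 6: 6 bumps 7 from row 1; 7 appends to row 2. P = [[1, 3, 6], [2, 5, 7]].
Insert 4: 4 bumps 6 from row 1; 6 bumps 7 from row 2; 7 starts row 3. P = [[1, 3, 4], [2, 5, 6], [7]].

So P = [[1, 3, 4], [2, 5, 6], [7]].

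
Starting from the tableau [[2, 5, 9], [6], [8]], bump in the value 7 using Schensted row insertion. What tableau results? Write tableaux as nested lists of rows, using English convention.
In row 1, 7 replaces 9 (the leftmost entry greater than 7); 9 is bumped to row 2. 9 is appended to row 2. The new tableau is [[2, 5, 7], [6, 9], [8]].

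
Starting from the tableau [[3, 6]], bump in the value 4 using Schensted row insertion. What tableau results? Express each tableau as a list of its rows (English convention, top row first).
In row 1, 4 replaces 6 (the leftmost entry greater than 4); 6 is bumped to row 2. 6 starts a new row 2. The new tableau is [[3, 4], [6]].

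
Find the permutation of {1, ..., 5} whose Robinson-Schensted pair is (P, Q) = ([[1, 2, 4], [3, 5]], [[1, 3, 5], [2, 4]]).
Reverse the RSK construction: for i from n down to 1, find the cell of Q containing i, remove the entry at that cell from P, and reverse-bump it up through P; the value ejected from row 1 is w(i).

Step i=5: Q has 5 at row 1, column 3; remove that cell from P, ejecting 4. So w(5) = 4. P is now [[1, 2], [3, 5]].
Step i=4: Q has 4 at row 2, column 2; remove 5 from row 2 of P and reverse-bump: 5 enters row 1 and ejects 2. So w(4) = 2. P is now [[1, 5], [3]].
Step i=3: Q has 3 at row 1, column 2; remove that cell from P, ejecting 5. So w(3) = 5. P is now [[1], [3]].
Step i=2: Q has 2 at row 2, column 1; remove 3 from row 2 of P and reverse-bump: 3 enters row 1 and ejects 1. So w(2) = 1. P is now [[3]].
Step i=1: Q has 1 at row 1, column 1; remove that cell from P, ejecting 3. So w(1) = 3. P is now [].

So w = 3 1 5 2 4.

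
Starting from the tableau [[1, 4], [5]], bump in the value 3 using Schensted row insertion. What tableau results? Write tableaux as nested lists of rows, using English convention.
[[1, 3], [4], [5]]

In row 1, 3 replaces 4 (the leftmost entry greater than 3); 4 is bumped to row 2. In row 2, 4 replaces 5 (the leftmost entry greater than 4); 5 is bumped to row 3. 5 starts a new row 3. The new tableau is [[1, 3], [4], [5]].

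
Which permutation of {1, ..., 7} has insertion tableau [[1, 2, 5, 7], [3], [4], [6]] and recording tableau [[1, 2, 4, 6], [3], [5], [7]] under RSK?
1 6 4 5 3 7 2

Reverse the RSK construction: for i from n down to 1, find the cell of Q containing i, remove the entry at that cell from P, and reverse-bump it up through P; the value ejected from row 1 is w(i).

Step i=7: Q has 7 at row 4, column 1; remove 6 from row 4 of P and reverse-bump: 6 enters row 3 and ejects 4; 4 enters row 2 and ejects 3; 3 enters row 1 and ejects 2. So w(7) = 2. P is now [[1, 3, 5, 7], [4], [6]].
Step i=6: Q has 6 at row 1, column 4; remove that cell from P, ejecting 7. So w(6) = 7. P is now [[1, 3, 5], [4], [6]].
Step i=5: Q has 5 at row 3, column 1; remove 6 from row 3 of P and reverse-bump: 6 enters row 2 and ejects 4; 4 enters row 1 and ejects 3. So w(5) = 3. P is now [[1, 4, 5], [6]].
Step i=4: Q has 4 at row 1, column 3; remove that cell from P, ejecting 5. So w(4) = 5. P is now [[1, 4], [6]].
Step i=3: Q has 3 at row 2, column 1; remove 6 from row 2 of P and reverse-bump: 6 enters row 1 and ejects 4. So w(3) = 4. P is now [[1, 6]].
Step i=2: Q has 2 at row 1, column 2; remove that cell from P, ejecting 6. So w(2) = 6. P is now [[1]].
Step i=1: Q has 1 at row 1, column 1; remove that cell from P, ejecting 1. So w(1) = 1. P is now [].

So w = 1 6 4 5 3 7 2.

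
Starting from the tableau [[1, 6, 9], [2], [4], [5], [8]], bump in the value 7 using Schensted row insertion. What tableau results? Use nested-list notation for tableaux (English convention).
In row 1, 7 replaces 9 (the leftmost entry greater than 7); 9 is bumped to row 2. 9 is appended to row 2. The new tableau is [[1, 6, 7], [2, 9], [4], [5], [8]].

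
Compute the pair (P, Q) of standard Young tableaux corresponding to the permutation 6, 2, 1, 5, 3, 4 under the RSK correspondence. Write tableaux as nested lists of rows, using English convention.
P = [[1, 3, 4], [2, 5], [6]], Q = [[1, 4, 6], [2, 5], [3]]

Insert each entry of the permutation into P by Schensted row insertion, recording in Q the position of each new cell.

Insert 6: appended to row 1. P = [[6]], Q = [[1]].
Insert 2: 2 bumps 6 from row 1; 6 starts row 2. P = [[2], [6]], Q = [[1], [2]].
Insert 1: 1 bumps 2 from row 1; 2 bumps 6 from row 2; 6 starts row 3. P = [[1], [2], [6]], Q = [[1], [2], [3]].
Insert 5: appended to row 1. P = [[1, 5], [2], [6]], Q = [[1, 4], [2], [3]].
Insert 3: 3 bumps 5 from row 1; 5 appends to row 2. P = [[1, 3], [2, 5], [6]], Q = [[1, 4], [2, 5], [3]].
Insert 4: appended to row 1. P = [[1, 3, 4], [2, 5], [6]], Q = [[1, 4, 6], [2, 5], [3]].

So P = [[1, 3, 4], [2, 5], [6]], Q = [[1, 4, 6], [2, 5], [3]].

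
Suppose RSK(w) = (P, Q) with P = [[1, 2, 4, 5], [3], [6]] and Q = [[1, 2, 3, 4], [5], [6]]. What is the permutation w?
1 3 4 6 5 2

Reverse RSK: for i = n, n-1, ..., 1, locate i in Q, remove the corresponding corner cell from P, and reverse-bump its entry up through P; the value ejected from row 1 is w(i).

So w = 1 3 4 6 5 2.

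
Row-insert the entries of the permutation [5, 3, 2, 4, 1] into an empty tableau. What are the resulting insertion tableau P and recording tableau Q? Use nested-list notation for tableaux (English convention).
P = [[1, 4], [2], [3], [5]], Q = [[1, 4], [2], [3], [5]]

Insert each entry of the permutation into P by Schensted row insertion, recording in Q the position of each new cell.

Insert 5: appended to row 1. P = [[5]].
Insert 3: 3 bumps 5 from row 1; 5 starts row 2. P = [[3], [5]].
Insert 2: 2 bumps 3 from row 1; 3 bumps 5 from row 2; 5 starts row 3. P = [[2], [3], [5]].
Insert 4: appended to row 1. P = [[2, 4], [3], [5]].
Insert 1: 1 bumps 2 from row 1; 2 bumps 3 from row 2; 3 bumps 5 from row 3; 5 starts row 4. P = [[1, 4], [2], [3], [5]].

So P = [[1, 4], [2], [3], [5]], Q = [[1, 4], [2], [3], [5]].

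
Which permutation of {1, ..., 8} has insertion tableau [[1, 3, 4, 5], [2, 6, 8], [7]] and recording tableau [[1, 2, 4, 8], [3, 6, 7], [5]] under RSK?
Reverse RSK: for i = n, n-1, ..., 1, locate i in Q, remove the corresponding corner cell from P, and reverse-bump its entry up through P; the value ejected from row 1 is w(i).

So w = 2 7 6 8 1 3 4 5.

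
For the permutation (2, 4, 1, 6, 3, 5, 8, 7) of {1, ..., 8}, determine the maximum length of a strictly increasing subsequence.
4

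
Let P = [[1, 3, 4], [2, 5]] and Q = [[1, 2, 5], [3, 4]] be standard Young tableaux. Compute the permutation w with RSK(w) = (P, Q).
Reverse the RSK construction: for i from n down to 1, find the cell of Q containing i, remove the entry at that cell from P, and reverse-bump it up through P; the value ejected from row 1 is w(i).

Step i=5: Q has 5 at row 1, column 3; remove that cell from P, ejecting 4. So w(5) = 4. P is now [[1, 3], [2, 5]].
Step i=4: Q has 4 at row 2, column 2; remove 5 from row 2 of P and reverse-bump: 5 enters row 1 and ejects 3. So w(4) = 3. P is now [[1, 5], [2]].
Step i=3: Q has 3 at row 2, column 1; remove 2 from row 2 of P and reverse-bump: 2 enters row 1 and ejects 1. So w(3) = 1. P is now [[2, 5]].
Step i=2: Q has 2 at row 1, column 2; remove that cell from P, ejecting 5. So w(2) = 5. P is now [[2]].
Step i=1: Q has 1 at row 1, column 1; remove that cell from P, ejecting 2. So w(1) = 2. P is now [].

So w = 2 5 1 3 4.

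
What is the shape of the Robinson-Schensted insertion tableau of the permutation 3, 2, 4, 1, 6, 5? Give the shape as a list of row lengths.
[3, 2, 1]

Row-insert each entry into an empty tableau.

After inserting 3: P = [[3]].
After inserting 2: P = [[2], [3]].
After inserting 4: P = [[2, 4], [3]].
After inserting 1: P = [[1, 4], [2], [3]].
After inserting 6: P = [[1, 4, 6], [2], [3]].
After inserting 5: P = [[1, 4, 5], [2, 6], [3]].

The final insertion tableau P = [[1, 4, 5], [2, 6], [3]] has shape [3, 2, 1].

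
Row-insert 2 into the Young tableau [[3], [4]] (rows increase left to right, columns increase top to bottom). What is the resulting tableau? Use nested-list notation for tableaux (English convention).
In row 1, 2 replaces 3 (the leftmost entry greater than 2); 3 is bumped to row 2. In row 2, 3 replaces 4 (the leftmost entry greater than 3); 4 is bumped to row 3. 4 starts a new row 3. The new tableau is [[2], [3], [4]].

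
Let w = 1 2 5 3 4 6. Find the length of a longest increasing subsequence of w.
5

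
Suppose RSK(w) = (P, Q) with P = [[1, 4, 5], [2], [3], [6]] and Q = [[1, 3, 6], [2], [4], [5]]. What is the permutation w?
6 3 4 2 1 5

Reverse RSK: for i = n, n-1, ..., 1, locate i in Q, remove the corresponding corner cell from P, and reverse-bump its entry up through P; the value ejected from row 1 is w(i).

So w = 6 3 4 2 1 5.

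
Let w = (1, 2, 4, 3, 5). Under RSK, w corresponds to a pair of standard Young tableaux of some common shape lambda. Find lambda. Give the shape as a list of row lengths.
[4, 1]

Row-insert each entry into an empty tableau.

After inserting 1: P = [[1]].
After inserting 2: P = [[1, 2]].
After inserting 4: P = [[1, 2, 4]].
After inserting 3: P = [[1, 2, 3], [4]].
After inserting 5: P = [[1, 2, 3, 5], [4]].

The final insertion tableau P = [[1, 2, 3, 5], [4]] has shape [4, 1].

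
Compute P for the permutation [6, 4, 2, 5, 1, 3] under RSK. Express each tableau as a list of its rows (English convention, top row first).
P = [[1, 3], [2, 5], [4], [6]]

After inserting 6: P = [[6]].
After inserting 4: P = [[4], [6]].
After inserting 2: P = [[2], [4], [6]].
After inserting 5: P = [[2, 5], [4], [6]].
After inserting 1: P = [[1, 5], [2], [4], [6]].
After inserting 3: P = [[1, 3], [2, 5], [4], [6]].

So P = [[1, 3], [2, 5], [4], [6]].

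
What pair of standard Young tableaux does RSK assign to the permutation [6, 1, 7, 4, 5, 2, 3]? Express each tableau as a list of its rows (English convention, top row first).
P = [[1, 2, 3], [4, 5], [6, 7]], Q = [[1, 3, 5], [2, 4], [6, 7]]

Insert each entry of the permutation into P by Schensted row insertion, recording in Q the position of each new cell.

Insert 6: appended to row 1. P = [[6]].
Insert 1: 1 bumps 6 from row 1; 6 starts row 2. P = [[1], [6]].
Insert 7: appended to row 1. P = [[1, 7], [6]].
Insert 4: 4 bumps 7 from row 1; 7 appends to row 2. P = [[1, 4], [6, 7]].
Insert 5: appended to row 1. P = [[1, 4, 5], [6, 7]].
Insert 2: 2 bumps 4 from row 1; 4 bumps 6 from row 2; 6 starts row 3. P = [[1, 2, 5], [4, 7], [6]].
Insert 3: 3 bumps 5 from row 1; 5 bumps 7 from row 2; 7 appends to row 3. P = [[1, 2, 3], [4, 5], [6, 7]].

So P = [[1, 2, 3], [4, 5], [6, 7]], Q = [[1, 3, 5], [2, 4], [6, 7]].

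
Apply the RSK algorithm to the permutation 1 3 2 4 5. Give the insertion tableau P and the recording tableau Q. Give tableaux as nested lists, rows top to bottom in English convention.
P = [[1, 2, 4, 5], [3]], Q = [[1, 2, 4, 5], [3]]

Insert each entry of the permutation into P by Schensted row insertion, recording in Q the position of each new cell.

Insert 1: appended to row 1. P = [[1]], Q = [[1]].
Insert 3: appended to row 1. P = [[1, 3]], Q = [[1, 2]].
Insert 2: 2 bumps 3 from row 1; 3 starts row 2. P = [[1, 2], [3]], Q = [[1, 2], [3]].
Insert 4: appended to row 1. P = [[1, 2, 4], [3]], Q = [[1, 2, 4], [3]].
Insert 5: appended to row 1. P = [[1, 2, 4, 5], [3]], Q = [[1, 2, 4, 5], [3]].

So P = [[1, 2, 4, 5], [3]], Q = [[1, 2, 4, 5], [3]].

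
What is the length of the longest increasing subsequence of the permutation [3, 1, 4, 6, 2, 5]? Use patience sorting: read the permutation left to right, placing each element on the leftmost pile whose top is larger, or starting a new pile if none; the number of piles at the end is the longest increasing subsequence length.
3: new pile. tops = [3]
1: onto pile 1 (replacing 3). tops = [1]
4: new pile. tops = [1, 4]
6: new pile. tops = [1, 4, 6]
2: onto pile 2 (replacing 4). tops = [1, 2, 6]
5: onto pile 3 (replacing 6). tops = [1, 2, 5]

3 piles, so the longest increasing subsequence has length 3.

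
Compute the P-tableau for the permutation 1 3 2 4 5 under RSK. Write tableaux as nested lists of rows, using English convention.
P = [[1, 2, 4, 5], [3]]

Insert 1: appended to row 1. P = [[1]].
Insert 3: appended to row 1. P = [[1, 3]].
Insert 2: 2 bumps 3 from row 1; 3 starts row 2. P = [[1, 2], [3]].
Insert 4: appended to row 1. P = [[1, 2, 4], [3]].
Insert 5: appended to row 1. P = [[1, 2, 4, 5], [3]].

So P = [[1, 2, 4, 5], [3]].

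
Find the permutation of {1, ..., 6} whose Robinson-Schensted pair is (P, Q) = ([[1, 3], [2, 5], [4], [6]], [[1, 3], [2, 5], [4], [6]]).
6 4 5 2 3 1

Reverse the RSK construction: for i from n down to 1, find the cell of Q containing i, remove the entry at that cell from P, and reverse-bump it up through P; the value ejected from row 1 is w(i).

Step i=6: Q has 6 at row 4, column 1; remove 6 from row 4 of P and reverse-bump: 6 enters row 3 and ejects 4; 4 enters row 2 and ejects 2; 2 enters row 1 and ejects 1. So w(6) = 1. P is now [[2, 3], [4, 5], [6]].
Step i=5: Q has 5 at row 2, column 2; remove 5 from row 2 of P and reverse-bump: 5 enters row 1 and ejects 3. So w(5) = 3. P is now [[2, 5], [4], [6]].
Step i=4: Q has 4 at row 3, column 1; remove 6 from row 3 of P and reverse-bump: 6 enters row 2 and ejects 4; 4 enters row 1 and ejects 2. So w(4) = 2. P is now [[4, 5], [6]].
Step i=3: Q has 3 at row 1, column 2; remove that cell from P, ejecting 5. So w(3) = 5. P is now [[4], [6]].
Step i=2: Q has 2 at row 2, column 1; remove 6 from row 2 of P and reverse-bump: 6 enters row 1 and ejects 4. So w(2) = 4. P is now [[6]].
Step i=1: Q has 1 at row 1, column 1; remove that cell from P, ejecting 6. So w(1) = 6. P is now [].

So w = 6 4 5 2 3 1.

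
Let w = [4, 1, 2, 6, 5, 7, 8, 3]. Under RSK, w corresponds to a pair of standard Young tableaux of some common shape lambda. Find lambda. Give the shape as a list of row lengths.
[5, 2, 1]

Row-insert each entry into an empty tableau.

After inserting 4: P = [[4]].
After inserting 1: P = [[1], [4]].
After inserting 2: P = [[1, 2], [4]].
After inserting 6: P = [[1, 2, 6], [4]].
After inserting 5: P = [[1, 2, 5], [4, 6]].
After inserting 7: P = [[1, 2, 5, 7], [4, 6]].
After inserting 8: P = [[1, 2, 5, 7, 8], [4, 6]].
After inserting 3: P = [[1, 2, 3, 7, 8], [4, 5], [6]].

The final insertion tableau P = [[1, 2, 3, 7, 8], [4, 5], [6]] has shape [5, 2, 1].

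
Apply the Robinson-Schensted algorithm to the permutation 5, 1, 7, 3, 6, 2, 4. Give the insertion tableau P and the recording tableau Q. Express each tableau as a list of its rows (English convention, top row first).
P = [[1, 2, 4], [3, 6], [5, 7]], Q = [[1, 3, 5], [2, 4], [6, 7]]

Insert each entry of the permutation into P by Schensted row insertion, recording in Q the position of each new cell.

After inserting 5: P = [[5]].
After inserting 1: P = [[1], [5]].
After inserting 7: P = [[1, 7], [5]].
After inserting 3: P = [[1, 3], [5, 7]].
After inserting 6: P = [[1, 3, 6], [5, 7]].
After inserting 2: P = [[1, 2, 6], [3, 7], [5]].
After inserting 4: P = [[1, 2, 4], [3, 6], [5, 7]].

So P = [[1, 2, 4], [3, 6], [5, 7]], Q = [[1, 3, 5], [2, 4], [6, 7]].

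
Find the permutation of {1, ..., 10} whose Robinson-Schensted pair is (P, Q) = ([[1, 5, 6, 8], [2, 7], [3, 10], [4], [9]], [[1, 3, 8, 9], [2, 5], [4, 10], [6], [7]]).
Reverse RSK: for i = n, n-1, ..., 1, locate i in Q, remove the corresponding corner cell from P, and reverse-bump its entry up through P; the value ejected from row 1 is w(i).

So w = 9 4 10 3 5 2 1 7 8 6.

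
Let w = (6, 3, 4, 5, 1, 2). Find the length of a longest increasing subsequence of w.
3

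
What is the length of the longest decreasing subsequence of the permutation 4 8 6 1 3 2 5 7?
4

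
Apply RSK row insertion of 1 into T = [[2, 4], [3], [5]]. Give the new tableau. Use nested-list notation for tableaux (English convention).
In row 1, 1 replaces 2 (the leftmost entry greater than 1); 2 is bumped to row 2. In row 2, 2 replaces 3 (the leftmost entry greater than 2); 3 is bumped to row 3. In row 3, 3 replaces 5 (the leftmost entry greater than 3); 5 is bumped to row 4. 5 starts a new row 4. The new tableau is [[1, 4], [2], [3], [5]].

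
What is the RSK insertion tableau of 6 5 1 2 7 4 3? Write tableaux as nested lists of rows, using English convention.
Insert 6: appended to row 1. P = [[6]].
Insert 5: 5 bumps 6 from row 1; 6 starts row 2. P = [[5], [6]].
Insert 1: 1 bumps 5 from row 1; 5 bumps 6 from row 2; 6 starts row 3. P = [[1], [5], [6]].
Insert 2: appended to row 1. P = [[1, 2], [5], [6]].
Insert 7: appended to row 1. P = [[1, 2, 7], [5], [6]].
Insert 4: 4 bumps 7 from row 1; 7 appends to row 2. P = [[1, 2, 4], [5, 7], [6]].
Insert 3: 3 bumps 4 from row 1; 4 bumps 5 from row 2; 5 bumps 6 from row 3; 6 starts row 4. P = [[1, 2, 3], [4, 7], [5], [6]].

So P = [[1, 2, 3], [4, 7], [5], [6]].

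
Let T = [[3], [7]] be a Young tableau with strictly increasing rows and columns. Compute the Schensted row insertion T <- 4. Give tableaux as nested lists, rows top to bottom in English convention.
[[3, 4], [7]]

4 is larger than every entry of row 1, so it is appended to row 1. The new tableau is [[3, 4], [7]].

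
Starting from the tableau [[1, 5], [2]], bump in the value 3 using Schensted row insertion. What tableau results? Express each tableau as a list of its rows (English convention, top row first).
In row 1, 3 replaces 5 (the leftmost entry greater than 3); 5 is bumped to row 2. 5 is appended to row 2. The new tableau is [[1, 3], [2, 5]].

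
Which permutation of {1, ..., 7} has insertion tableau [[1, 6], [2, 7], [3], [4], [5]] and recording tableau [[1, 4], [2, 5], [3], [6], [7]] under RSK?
Reverse the RSK construction: for i from n down to 1, find the cell of Q containing i, remove the entry at that cell from P, and reverse-bump it up through P; the value ejected from row 1 is w(i).

Step i=7: Q has 7 at row 5, column 1; remove 5 from row 5 of P and reverse-bump: 5 enters row 4 and ejects 4; 4 enters row 3 and ejects 3; 3 enters row 2 and ejects 2; 2 enters row 1 and ejects 1. So w(7) = 1. P is now [[2, 6], [3, 7], [4], [5]].
Step i=6: Q has 6 at row 4, column 1; remove 5 from row 4 of P and reverse-bump: 5 enters row 3 and ejects 4; 4 enters row 2 and ejects 3; 3 enters row 1 and ejects 2. So w(6) = 2. P is now [[3, 6], [4, 7], [5]].
Step i=5: Q has 5 at row 2, column 2; remove 7 from row 2 of P and reverse-bump: 7 enters row 1 and ejects 6. So w(5) = 6. P is now [[3, 7], [4], [5]].
Step i=4: Q has 4 at row 1, column 2; remove that cell from P, ejecting 7. So w(4) = 7. P is now [[3], [4], [5]].
Step i=3: Q has 3 at row 3, column 1; remove 5 from row 3 of P and reverse-bump: 5 enters row 2 and ejects 4; 4 enters row 1 and ejects 3. So w(3) = 3. P is now [[4], [5]].
Step i=2: Q has 2 at row 2, column 1; remove 5 from row 2 of P and reverse-bump: 5 enters row 1 and ejects 4. So w(2) = 4. P is now [[5]].
Step i=1: Q has 1 at row 1, column 1; remove that cell from P, ejecting 5. So w(1) = 5. P is now [].

So w = 5 4 3 7 6 2 1.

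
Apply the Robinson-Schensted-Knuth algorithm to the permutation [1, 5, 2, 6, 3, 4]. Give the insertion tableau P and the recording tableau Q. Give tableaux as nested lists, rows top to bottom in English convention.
Insert each entry of the permutation into P by Schensted row insertion, recording in Q the position of each new cell.

After inserting 1: P = [[1]].
After inserting 5: P = [[1, 5]].
After inserting 2: P = [[1, 2], [5]].
After inserting 6: P = [[1, 2, 6], [5]].
After inserting 3: P = [[1, 2, 3], [5, 6]].
After inserting 4: P = [[1, 2, 3, 4], [5, 6]].

So P = [[1, 2, 3, 4], [5, 6]], Q = [[1, 2, 4, 6], [3, 5]].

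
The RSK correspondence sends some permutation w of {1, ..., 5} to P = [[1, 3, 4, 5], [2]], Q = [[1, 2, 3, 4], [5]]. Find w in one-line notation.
2 3 4 5 1

Reverse the RSK construction: for i from n down to 1, find the cell of Q containing i, remove the entry at that cell from P, and reverse-bump it up through P; the value ejected from row 1 is w(i).

Step i=5: Q has 5 at row 2, column 1; remove 2 from row 2 of P and reverse-bump: 2 enters row 1 and ejects 1. So w(5) = 1. P is now [[2, 3, 4, 5]].
Step i=4: Q has 4 at row 1, column 4; remove that cell from P, ejecting 5. So w(4) = 5. P is now [[2, 3, 4]].
Step i=3: Q has 3 at row 1, column 3; remove that cell from P, ejecting 4. So w(3) = 4. P is now [[2, 3]].
Step i=2: Q has 2 at row 1, column 2; remove that cell from P, ejecting 3. So w(2) = 3. P is now [[2]].
Step i=1: Q has 1 at row 1, column 1; remove that cell from P, ejecting 2. So w(1) = 2. P is now [].

So w = 2 3 4 5 1.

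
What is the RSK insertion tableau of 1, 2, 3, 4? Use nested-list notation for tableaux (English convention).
After inserting 1: P = [[1]].
After inserting 2: P = [[1, 2]].
After inserting 3: P = [[1, 2, 3]].
After inserting 4: P = [[1, 2, 3, 4]].

So P = [[1, 2, 3, 4]].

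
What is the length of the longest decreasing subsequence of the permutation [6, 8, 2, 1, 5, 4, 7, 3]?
4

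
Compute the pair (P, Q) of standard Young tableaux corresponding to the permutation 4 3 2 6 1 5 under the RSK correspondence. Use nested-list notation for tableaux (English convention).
P = [[1, 5], [2, 6], [3], [4]], Q = [[1, 4], [2, 6], [3], [5]]

Insert each entry of the permutation into P by Schensted row insertion, recording in Q the position of each new cell.

Insert 4: appended to row 1. P = [[4]].
Insert 3: 3 bumps 4 from row 1; 4 starts row 2. P = [[3], [4]].
Insert 2: 2 bumps 3 from row 1; 3 bumps 4 from row 2; 4 starts row 3. P = [[2], [3], [4]].
Insert 6: appended to row 1. P = [[2, 6], [3], [4]].
Insert 1: 1 bumps 2 from row 1; 2 bumps 3 from row 2; 3 bumps 4 from row 3; 4 starts row 4. P = [[1, 6], [2], [3], [4]].
Insert 5: 5 bumps 6 from row 1; 6 appends to row 2. P = [[1, 5], [2, 6], [3], [4]].

So P = [[1, 5], [2, 6], [3], [4]], Q = [[1, 4], [2, 6], [3], [5]].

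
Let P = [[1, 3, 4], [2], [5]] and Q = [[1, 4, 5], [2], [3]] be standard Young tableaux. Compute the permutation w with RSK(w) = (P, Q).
5 2 1 3 4

Reverse RSK: for i = n, n-1, ..., 1, locate i in Q, remove the corresponding corner cell from P, and reverse-bump its entry up through P; the value ejected from row 1 is w(i).

So w = 5 2 1 3 4.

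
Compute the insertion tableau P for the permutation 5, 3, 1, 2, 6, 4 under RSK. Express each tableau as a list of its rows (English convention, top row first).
P = [[1, 2, 4], [3, 6], [5]]

Insert 5: appended to row 1. P = [[5]].
Insert 3: 3 bumps 5 from row 1; 5 starts row 2. P = [[3], [5]].
Insert 1: 1 bumps 3 from row 1; 3 bumps 5 from row 2; 5 starts row 3. P = [[1], [3], [5]].
Insert 2: appended to row 1. P = [[1, 2], [3], [5]].
Insert 6: appended to row 1. P = [[1, 2, 6], [3], [5]].
Insert 4: 4 bumps 6 from row 1; 6 appends to row 2. P = [[1, 2, 4], [3, 6], [5]].

So P = [[1, 2, 4], [3, 6], [5]].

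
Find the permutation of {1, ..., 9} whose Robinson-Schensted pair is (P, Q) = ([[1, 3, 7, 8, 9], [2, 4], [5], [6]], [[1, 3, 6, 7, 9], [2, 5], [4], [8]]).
Reverse the RSK construction: for i from n down to 1, find the cell of Q containing i, remove the entry at that cell from P, and reverse-bump it up through P; the value ejected from row 1 is w(i).

Step i=9: Q has 9 at row 1, column 5; remove that cell from P, ejecting 9. So w(9) = 9. P is now [[1, 3, 7, 8], [2, 4], [5], [6]].
Step i=8: Q has 8 at row 4, column 1; remove 6 from row 4 of P and reverse-bump: 6 enters row 3 and ejects 5; 5 enters row 2 and ejects 4; 4 enters row 1 and ejects 3. So w(8) = 3. P is now [[1, 4, 7, 8], [2, 5], [6]].
Step i=7: Q has 7 at row 1, column 4; remove that cell from P, ejecting 8. So w(7) = 8. P is now [[1, 4, 7], [2, 5], [6]].
Step i=6: Q has 6 at row 1, column 3; remove that cell from P, ejecting 7. So w(6) = 7. P is now [[1, 4], [2, 5], [6]].
Step i=5: Q has 5 at row 2, column 2; remove 5 from row 2 of P and reverse-bump: 5 enters row 1 and ejects 4. So w(5) = 4. P is now [[1, 5], [2], [6]].
Step i=4: Q has 4 at row 3, column 1; remove 6 from row 3 of P and reverse-bump: 6 enters row 2 and ejects 2; 2 enters row 1 and ejects 1. So w(4) = 1. P is now [[2, 5], [6]].
Step i=3: Q has 3 at row 1, column 2; remove that cell from P, ejecting 5. So w(3) = 5. P is now [[2], [6]].
Step i=2: Q has 2 at row 2, column 1; remove 6 from row 2 of P and reverse-bump: 6 enters row 1 and ejects 2. So w(2) = 2. P is now [[6]].
Step i=1: Q has 1 at row 1, column 1; remove that cell from P, ejecting 6. So w(1) = 6. P is now [].

So w = 6 2 5 1 4 7 8 3 9.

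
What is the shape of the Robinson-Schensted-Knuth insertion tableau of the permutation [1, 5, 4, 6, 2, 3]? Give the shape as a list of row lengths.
RSK row insertion gives P = [[1, 2, 3], [4, 6], [5]], which has shape [3, 2, 1].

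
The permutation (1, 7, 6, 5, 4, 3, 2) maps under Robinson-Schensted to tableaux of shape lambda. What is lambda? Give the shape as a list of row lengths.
Row-insert each entry into an empty tableau.

After inserting 1: P = [[1]].
After inserting 7: P = [[1, 7]].
After inserting 6: P = [[1, 6], [7]].
After inserting 5: P = [[1, 5], [6], [7]].
After inserting 4: P = [[1, 4], [5], [6], [7]].
After inserting 3: P = [[1, 3], [4], [5], [6], [7]].
After inserting 2: P = [[1, 2], [3], [4], [5], [6], [7]].

The final insertion tableau P = [[1, 2], [3], [4], [5], [6], [7]] has shape [2, 1, 1, 1, 1, 1].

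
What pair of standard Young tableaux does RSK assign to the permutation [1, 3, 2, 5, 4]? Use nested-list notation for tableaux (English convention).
Insert each entry of the permutation into P by Schensted row insertion, recording in Q the position of each new cell.

Insert 1: appended to row 1. P = [[1]].
Insert 3: appended to row 1. P = [[1, 3]].
Insert 2: 2 bumps 3 from row 1; 3 starts row 2. P = [[1, 2], [3]].
Insert 5: appended to row 1. P = [[1, 2, 5], [3]].
Insert 4: 4 bumps 5 from row 1; 5 appends to row 2. P = [[1, 2, 4], [3, 5]].

So P = [[1, 2, 4], [3, 5]], Q = [[1, 2, 4], [3, 5]].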